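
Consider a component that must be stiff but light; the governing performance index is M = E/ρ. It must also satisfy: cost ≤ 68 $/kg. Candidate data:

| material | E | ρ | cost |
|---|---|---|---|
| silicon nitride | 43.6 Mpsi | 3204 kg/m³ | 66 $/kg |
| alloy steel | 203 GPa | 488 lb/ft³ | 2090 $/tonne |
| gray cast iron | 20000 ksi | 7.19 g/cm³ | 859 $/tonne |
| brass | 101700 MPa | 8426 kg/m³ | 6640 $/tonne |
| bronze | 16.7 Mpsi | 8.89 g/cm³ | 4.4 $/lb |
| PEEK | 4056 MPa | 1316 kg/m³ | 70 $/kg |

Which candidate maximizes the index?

Screen on constraints: cost ≤ 68 $/kg. Survivors: silicon nitride, alloy steel, gray cast iron, brass, bronze.
Convert each candidate to consistent units, then evaluate M:
  silicon nitride: E = 300.6 GPa, ρ = 3204 kg/m³
  alloy steel: E = 203.0 GPa, ρ = 7817 kg/m³
  gray cast iron: E = 137.9 GPa, ρ = 7190 kg/m³
  brass: E = 101.7 GPa, ρ = 8426 kg/m³
  bronze: E = 115.1 GPa, ρ = 8890 kg/m³
  silicon nitride: M = 93.8 MN·m/kg
  alloy steel: M = 26.0 MN·m/kg
  gray cast iron: M = 19.2 MN·m/kg
  bronze: M = 13.0 MN·m/kg
  brass: M = 12.1 MN·m/kg
The maximum is for silicon nitride.

silicon nitride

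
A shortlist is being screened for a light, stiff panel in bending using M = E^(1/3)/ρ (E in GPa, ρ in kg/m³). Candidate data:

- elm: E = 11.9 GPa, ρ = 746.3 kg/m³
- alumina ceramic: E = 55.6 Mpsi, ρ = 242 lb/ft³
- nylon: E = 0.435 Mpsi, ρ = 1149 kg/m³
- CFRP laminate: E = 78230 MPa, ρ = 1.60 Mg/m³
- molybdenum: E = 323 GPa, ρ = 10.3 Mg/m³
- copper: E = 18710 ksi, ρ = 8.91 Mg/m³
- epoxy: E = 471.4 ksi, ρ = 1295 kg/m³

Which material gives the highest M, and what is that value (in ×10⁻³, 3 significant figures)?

Putting every candidate on a common basis:
  elm: E = 11.90 GPa, ρ = 746.3 kg/m³
  alumina ceramic: E = 383.3 GPa, ρ = 3876 kg/m³
  nylon: E = 2.999 GPa, ρ = 1149 kg/m³
  CFRP laminate: E = 78.23 GPa, ρ = 1600 kg/m³
  molybdenum: E = 323.0 GPa, ρ = 10300 kg/m³
  copper: E = 129.0 GPa, ρ = 8910 kg/m³
  epoxy: E = 3.250 GPa, ρ = 1295 kg/m³
  elm: M = 3.06×10⁻³
  CFRP laminate: M = 2.67×10⁻³
  alumina ceramic: M = 1.87×10⁻³
  nylon: M = 1.26×10⁻³
  epoxy: M = 1.14×10⁻³
  molybdenum: M = 0.666×10⁻³
  copper: M = 0.567×10⁻³
Elm has the largest M.

elm, M = 3.06×10⁻³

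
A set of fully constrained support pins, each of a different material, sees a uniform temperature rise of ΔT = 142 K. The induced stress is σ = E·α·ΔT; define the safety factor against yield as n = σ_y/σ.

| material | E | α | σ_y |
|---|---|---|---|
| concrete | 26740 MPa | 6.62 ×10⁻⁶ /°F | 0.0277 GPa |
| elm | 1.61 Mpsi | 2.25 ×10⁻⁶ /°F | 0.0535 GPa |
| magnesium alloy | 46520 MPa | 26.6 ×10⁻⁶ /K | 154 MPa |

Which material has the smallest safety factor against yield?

In consistent units (E in GPa, α in ×10⁻⁶/K, σ_y in MPa):
  concrete: E = 26.74, α = 11.9, σ_y = 27.70 → σ = 45.2 MPa, n = 0.612
  elm: E = 11.10, α = 4.05, σ_y = 53.50 → σ = 6.38 MPa, n = 8.38
  magnesium alloy: E = 46.52, α = 26.6, σ_y = 154.0 → σ = 176 MPa, n = 0.876
Smallest n: concrete with n = 0.612.

concrete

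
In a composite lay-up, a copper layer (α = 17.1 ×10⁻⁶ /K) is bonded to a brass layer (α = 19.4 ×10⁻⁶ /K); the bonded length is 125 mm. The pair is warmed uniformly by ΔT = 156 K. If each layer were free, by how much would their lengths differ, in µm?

44.8 µm

Δα = |17.1 − 19.4|×10⁻⁶/K = 2.30×10⁻⁶/K.
ΔL_mismatch = Δα·L·ΔT = 2.30×10⁻⁶ × 125.0 mm × 156.0 K = 44.8 µm.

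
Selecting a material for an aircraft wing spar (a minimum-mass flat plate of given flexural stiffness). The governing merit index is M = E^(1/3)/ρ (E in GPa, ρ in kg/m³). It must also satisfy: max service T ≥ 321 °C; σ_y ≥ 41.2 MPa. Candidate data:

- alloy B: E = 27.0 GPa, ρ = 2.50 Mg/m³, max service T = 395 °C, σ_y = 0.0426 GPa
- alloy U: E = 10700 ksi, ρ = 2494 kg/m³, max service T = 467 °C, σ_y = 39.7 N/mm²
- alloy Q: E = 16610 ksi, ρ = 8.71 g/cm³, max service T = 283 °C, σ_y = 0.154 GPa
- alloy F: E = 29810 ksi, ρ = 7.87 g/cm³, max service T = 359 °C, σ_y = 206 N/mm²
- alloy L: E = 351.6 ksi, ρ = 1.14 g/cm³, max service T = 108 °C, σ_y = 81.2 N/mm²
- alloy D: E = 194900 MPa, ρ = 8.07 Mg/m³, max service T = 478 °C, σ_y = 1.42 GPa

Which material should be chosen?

alloy B

Screen on constraints: max service T ≥ 321 °C; σ_y ≥ 41.2 MPa. Survivors: alloy B, alloy F, alloy D.
In SI units:
  alloy B: E = 27.00 GPa, ρ = 2500 kg/m³
  alloy F: E = 205.5 GPa, ρ = 7870 kg/m³
  alloy D: E = 194.9 GPa, ρ = 8070 kg/m³
  alloy B: M = 1.20×10⁻³
  alloy F: M = 0.750×10⁻³
  alloy D: M = 0.718×10⁻³
Highest index: alloy B.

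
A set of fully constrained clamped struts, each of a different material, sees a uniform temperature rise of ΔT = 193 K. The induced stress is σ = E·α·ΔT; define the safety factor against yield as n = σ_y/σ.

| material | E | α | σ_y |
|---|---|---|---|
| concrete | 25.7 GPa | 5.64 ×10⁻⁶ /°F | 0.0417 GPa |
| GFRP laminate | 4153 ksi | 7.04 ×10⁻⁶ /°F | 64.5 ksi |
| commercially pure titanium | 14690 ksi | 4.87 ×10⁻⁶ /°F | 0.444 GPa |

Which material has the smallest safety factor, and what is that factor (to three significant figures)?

concrete, n = 0.828

With everything in SI (GPa, ×10⁻⁶/K, MPa):
  concrete: E = 25.70, α = 10.2, σ_y = 41.70 → σ = 50.4 MPa, n = 0.828
  GFRP laminate: E = 28.63, α = 12.7, σ_y = 444.7 → σ = 70.0 MPa, n = 6.35
  commercially pure titanium: E = 101.3, α = 8.77, σ_y = 444.0 → σ = 171 MPa, n = 2.59
Smallest n: concrete with n = 0.828.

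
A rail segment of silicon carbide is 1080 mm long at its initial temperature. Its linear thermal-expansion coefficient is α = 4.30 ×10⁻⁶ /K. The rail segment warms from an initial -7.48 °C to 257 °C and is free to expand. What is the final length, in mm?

1081.2 mm

ΔT = 257 − (-7.48) = 264.5 K.
ΔL = α·L₀·ΔT = 4.30×10⁻⁶ × 1080 mm × 264.5 K = 1.23 mm.
L = L₀ + ΔL = 1080 + 1.23 = 1081.2 mm.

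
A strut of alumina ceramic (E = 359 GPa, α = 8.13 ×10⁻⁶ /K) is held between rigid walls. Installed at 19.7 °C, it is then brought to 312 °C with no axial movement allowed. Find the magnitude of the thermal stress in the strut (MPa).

853 MPa

ΔT = 292.3 K. Constrained thermal stress σ = E·α·ΔT = 359.0×10³ MPa × 8.13×10⁻⁶ × 292.3 = 853 MPa (compressive).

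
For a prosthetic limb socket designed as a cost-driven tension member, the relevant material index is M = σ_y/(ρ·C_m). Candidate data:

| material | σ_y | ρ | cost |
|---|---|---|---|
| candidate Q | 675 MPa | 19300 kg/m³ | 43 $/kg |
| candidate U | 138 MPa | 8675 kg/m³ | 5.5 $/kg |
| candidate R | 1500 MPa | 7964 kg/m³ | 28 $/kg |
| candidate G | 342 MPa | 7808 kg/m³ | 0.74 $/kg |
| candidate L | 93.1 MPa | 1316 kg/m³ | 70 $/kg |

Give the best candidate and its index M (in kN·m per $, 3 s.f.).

Computing M directly (units already consistent):
  candidate G: M = 59.2 kN·m per $
  candidate R: M = 6.73 kN·m per $
  candidate U: M = 2.89 kN·m per $
  candidate L: M = 1.01 kN·m per $
  candidate Q: M = 0.813 kN·m per $
Highest index: candidate G.

candidate G, M = 59.2 kN·m per $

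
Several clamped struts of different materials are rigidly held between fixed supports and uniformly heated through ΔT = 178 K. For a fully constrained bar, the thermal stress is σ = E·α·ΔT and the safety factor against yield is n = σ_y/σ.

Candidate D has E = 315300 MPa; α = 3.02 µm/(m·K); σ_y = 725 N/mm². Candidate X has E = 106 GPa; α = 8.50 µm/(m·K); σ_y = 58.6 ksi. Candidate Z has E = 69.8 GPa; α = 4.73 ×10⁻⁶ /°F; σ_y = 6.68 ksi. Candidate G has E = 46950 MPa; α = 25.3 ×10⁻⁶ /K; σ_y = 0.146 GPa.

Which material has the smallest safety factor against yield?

candidate Z

With everything in SI (GPa, ×10⁻⁶/K, MPa):
  candidate D: E = 315.3, α = 3.02, σ_y = 725.0 → σ = 169 MPa, n = 4.28
  candidate X: E = 106.0, α = 8.50, σ_y = 404.0 → σ = 160 MPa, n = 2.52
  candidate Z: E = 69.80, α = 8.51, σ_y = 46.06 → σ = 106 MPa, n = 0.435
  candidate G: E = 46.95, α = 25.3, σ_y = 146.0 → σ = 211 MPa, n = 0.691
The minimum is candidate Z at n = 0.435.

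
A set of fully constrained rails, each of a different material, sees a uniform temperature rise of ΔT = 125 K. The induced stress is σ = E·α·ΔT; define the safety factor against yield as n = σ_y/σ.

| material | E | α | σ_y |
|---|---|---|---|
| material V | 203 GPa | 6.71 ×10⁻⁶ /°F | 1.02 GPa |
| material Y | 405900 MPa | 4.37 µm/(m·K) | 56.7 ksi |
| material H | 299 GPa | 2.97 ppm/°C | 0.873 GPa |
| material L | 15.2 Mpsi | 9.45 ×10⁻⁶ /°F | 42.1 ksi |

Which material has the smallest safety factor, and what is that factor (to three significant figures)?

material L, n = 1.30

In consistent units (E in GPa, α in ×10⁻⁶/K, σ_y in MPa):
  material V: E = 203.0, α = 12.1, σ_y = 1020 → σ = 306 MPa, n = 3.33
  material Y: E = 405.9, α = 4.37, σ_y = 390.9 → σ = 222 MPa, n = 1.76
  material H: E = 299.0, α = 2.97, σ_y = 873.0 → σ = 111 MPa, n = 7.86
  material L: E = 104.8, α = 17.0, σ_y = 290.3 → σ = 223 MPa, n = 1.30
The minimum is material L at n = 1.30.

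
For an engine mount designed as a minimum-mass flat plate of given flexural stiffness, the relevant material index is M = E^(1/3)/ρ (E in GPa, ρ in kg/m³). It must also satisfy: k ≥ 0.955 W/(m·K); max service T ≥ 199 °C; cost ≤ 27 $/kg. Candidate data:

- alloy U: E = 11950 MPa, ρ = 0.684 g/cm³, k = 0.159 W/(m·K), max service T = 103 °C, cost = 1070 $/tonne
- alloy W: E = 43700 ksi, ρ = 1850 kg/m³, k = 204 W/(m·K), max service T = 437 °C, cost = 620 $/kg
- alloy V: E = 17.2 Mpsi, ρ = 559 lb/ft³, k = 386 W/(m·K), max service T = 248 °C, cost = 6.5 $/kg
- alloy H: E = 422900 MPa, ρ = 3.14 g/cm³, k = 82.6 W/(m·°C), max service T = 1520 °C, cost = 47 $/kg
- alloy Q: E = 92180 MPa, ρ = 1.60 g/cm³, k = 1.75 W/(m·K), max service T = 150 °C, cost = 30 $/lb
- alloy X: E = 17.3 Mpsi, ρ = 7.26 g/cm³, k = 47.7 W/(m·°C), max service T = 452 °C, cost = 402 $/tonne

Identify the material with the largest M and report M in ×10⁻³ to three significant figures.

Screen on constraints: k ≥ 0.955 W/(m·K); max service T ≥ 199 °C; cost ≤ 27 $/kg. Survivors: alloy V, alloy X.
Normalizing units and computing the index:
  alloy V: E = 118.6 GPa, ρ = 8954 kg/m³
  alloy X: E = 119.3 GPa, ρ = 7260 kg/m³
  alloy X: M = 0.678×10⁻³
  alloy V: M = 0.549×10⁻³
Alloy X has the largest M.

alloy X, M = 0.678×10⁻³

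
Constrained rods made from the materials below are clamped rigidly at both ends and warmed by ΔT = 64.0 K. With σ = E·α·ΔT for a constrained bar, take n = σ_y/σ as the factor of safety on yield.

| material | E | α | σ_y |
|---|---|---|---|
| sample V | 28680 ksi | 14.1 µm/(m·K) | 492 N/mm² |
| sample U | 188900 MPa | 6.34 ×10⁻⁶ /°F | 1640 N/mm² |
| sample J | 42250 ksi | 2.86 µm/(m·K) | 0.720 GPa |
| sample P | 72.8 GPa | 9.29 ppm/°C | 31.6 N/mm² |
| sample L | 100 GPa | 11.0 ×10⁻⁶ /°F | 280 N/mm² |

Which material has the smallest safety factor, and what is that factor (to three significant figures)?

sample P, n = 0.730

In consistent units (E in GPa, α in ×10⁻⁶/K, σ_y in MPa):
  sample V: E = 197.7, α = 14.1, σ_y = 492.0 → σ = 178 MPa, n = 2.76
  sample U: E = 188.9, α = 11.4, σ_y = 1640 → σ = 138 MPa, n = 11.9
  sample J: E = 291.3, α = 2.86, σ_y = 720.0 → σ = 53.3 MPa, n = 13.5
  sample P: E = 72.80, α = 9.29, σ_y = 31.60 → σ = 43.3 MPa, n = 0.730
  sample L: E = 100.0, α = 19.8, σ_y = 280.0 → σ = 127 MPa, n = 2.21
Sample P has the lowest safety factor, n = 0.730.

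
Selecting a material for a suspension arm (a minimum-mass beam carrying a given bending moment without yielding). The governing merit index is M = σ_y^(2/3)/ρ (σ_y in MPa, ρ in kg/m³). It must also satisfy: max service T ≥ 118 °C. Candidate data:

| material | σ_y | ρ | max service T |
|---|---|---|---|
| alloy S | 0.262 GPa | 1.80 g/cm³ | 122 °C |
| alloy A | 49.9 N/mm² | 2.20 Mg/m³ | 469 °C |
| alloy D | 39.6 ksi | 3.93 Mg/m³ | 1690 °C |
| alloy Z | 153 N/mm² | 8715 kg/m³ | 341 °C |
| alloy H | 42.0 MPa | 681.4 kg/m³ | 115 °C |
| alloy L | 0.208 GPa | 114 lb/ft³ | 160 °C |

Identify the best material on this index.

alloy S

Screen on constraints: max service T ≥ 118 °C. Survivors: alloy S, alloy A, alloy D, alloy Z, alloy L.
Convert each candidate to consistent units, then evaluate M:
  alloy S: σ_y = 262.0 MPa, ρ = 1800 kg/m³
  alloy A: σ_y = 49.90 MPa, ρ = 2200 kg/m³
  alloy D: σ_y = 273.0 MPa, ρ = 3930 kg/m³
  alloy Z: σ_y = 153.0 MPa, ρ = 8715 kg/m³
  alloy L: σ_y = 208.0 MPa, ρ = 1826 kg/m³
  alloy S: M = 22.7×10⁻³
  alloy L: M = 19.2×10⁻³
  alloy D: M = 10.7×10⁻³
  alloy A: M = 6.16×10⁻³
  alloy Z: M = 3.28×10⁻³
The maximum is for alloy S.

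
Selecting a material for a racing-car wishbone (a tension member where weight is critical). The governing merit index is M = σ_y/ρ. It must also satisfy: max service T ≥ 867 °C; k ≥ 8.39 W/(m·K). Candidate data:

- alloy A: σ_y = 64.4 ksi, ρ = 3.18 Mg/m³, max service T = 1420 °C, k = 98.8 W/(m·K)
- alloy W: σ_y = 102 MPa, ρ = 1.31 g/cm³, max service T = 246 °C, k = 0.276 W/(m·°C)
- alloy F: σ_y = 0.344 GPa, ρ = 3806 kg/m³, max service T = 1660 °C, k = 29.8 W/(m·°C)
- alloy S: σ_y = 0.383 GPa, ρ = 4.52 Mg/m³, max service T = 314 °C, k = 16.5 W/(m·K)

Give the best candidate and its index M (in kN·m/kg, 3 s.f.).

alloy A, M = 140 kN·m/kg

Screen on constraints: max service T ≥ 867 °C; k ≥ 8.39 W/(m·K). Survivors: alloy A, alloy F.
Putting every candidate on a common basis:
  alloy A: σ_y = 444.0 MPa, ρ = 3180 kg/m³
  alloy F: σ_y = 344.0 MPa, ρ = 3806 kg/m³
  alloy A: M = 140 kN·m/kg
  alloy F: M = 90.4 kN·m/kg
Alloy A ranks first.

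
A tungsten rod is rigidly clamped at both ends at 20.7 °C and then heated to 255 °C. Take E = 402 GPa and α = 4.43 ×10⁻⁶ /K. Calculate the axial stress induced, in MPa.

ΔT = 234.3 K. Constrained thermal stress σ = E·α·ΔT = 402.0×10³ MPa × 4.43×10⁻⁶ × 234.3 = 417 MPa (compressive).

417 MPa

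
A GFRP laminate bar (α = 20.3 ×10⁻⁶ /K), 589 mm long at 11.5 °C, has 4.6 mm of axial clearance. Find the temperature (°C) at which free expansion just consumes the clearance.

396 °C

α·L₀·ΔT = 4.6 mm ⇒ ΔT = 4.6 / (20.3×10⁻⁶ × 589.0) = 384.7 K.
T = 11.5 + 384.7 = 396.2 °C.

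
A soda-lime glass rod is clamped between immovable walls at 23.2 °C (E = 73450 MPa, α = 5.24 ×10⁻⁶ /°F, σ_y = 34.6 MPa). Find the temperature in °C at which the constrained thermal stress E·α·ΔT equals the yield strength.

E = 73450 MPa = 73.45 GPa.
α = 5.24×10⁻⁶/°F × 9/5 = 9.43×10⁻⁶/K.
E·α·ΔT = 34.60 MPa ⇒ ΔT = 34.60 / (73.45×10³ × 9.43×10⁻⁶) = 49.94 K.
T = 23.2 + 49.94 = 73.14 °C.

73.1 °C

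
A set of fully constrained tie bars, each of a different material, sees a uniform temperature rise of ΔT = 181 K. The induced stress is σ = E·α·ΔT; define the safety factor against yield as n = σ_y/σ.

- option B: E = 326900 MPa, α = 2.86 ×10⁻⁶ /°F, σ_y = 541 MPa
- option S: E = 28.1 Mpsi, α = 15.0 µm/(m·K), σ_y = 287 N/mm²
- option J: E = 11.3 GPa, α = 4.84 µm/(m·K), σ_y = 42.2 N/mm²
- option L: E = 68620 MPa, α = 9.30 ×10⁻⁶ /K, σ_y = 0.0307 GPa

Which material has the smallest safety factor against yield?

With everything in SI (GPa, ×10⁻⁶/K, MPa):
  option B: E = 326.9, α = 5.15, σ_y = 541.0 → σ = 305 MPa, n = 1.78
  option S: E = 193.7, α = 15.0, σ_y = 287.0 → σ = 526 MPa, n = 0.546
  option J: E = 11.30, α = 4.84, σ_y = 42.20 → σ = 9.90 MPa, n = 4.26
  option L: E = 68.62, α = 9.30, σ_y = 30.70 → σ = 116 MPa, n = 0.266
Smallest n: option L with n = 0.266.

option L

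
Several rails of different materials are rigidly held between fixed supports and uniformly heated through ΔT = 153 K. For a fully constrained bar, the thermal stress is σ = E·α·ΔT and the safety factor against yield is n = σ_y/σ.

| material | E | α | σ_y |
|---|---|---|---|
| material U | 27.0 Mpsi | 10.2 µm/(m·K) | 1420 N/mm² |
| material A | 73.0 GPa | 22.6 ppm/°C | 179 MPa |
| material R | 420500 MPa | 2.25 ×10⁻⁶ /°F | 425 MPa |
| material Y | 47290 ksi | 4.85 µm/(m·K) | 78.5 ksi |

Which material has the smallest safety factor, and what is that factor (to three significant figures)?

material A, n = 0.709

With everything in SI (GPa, ×10⁻⁶/K, MPa):
  material U: E = 186.2, α = 10.2, σ_y = 1420 → σ = 291 MPa, n = 4.89
  material A: E = 73.00, α = 22.6, σ_y = 179.0 → σ = 252 MPa, n = 0.709
  material R: E = 420.5, α = 4.05, σ_y = 425.0 → σ = 261 MPa, n = 1.63
  material Y: E = 326.1, α = 4.85, σ_y = 541.2 → σ = 242 MPa, n = 2.24
The minimum is material A at n = 0.709.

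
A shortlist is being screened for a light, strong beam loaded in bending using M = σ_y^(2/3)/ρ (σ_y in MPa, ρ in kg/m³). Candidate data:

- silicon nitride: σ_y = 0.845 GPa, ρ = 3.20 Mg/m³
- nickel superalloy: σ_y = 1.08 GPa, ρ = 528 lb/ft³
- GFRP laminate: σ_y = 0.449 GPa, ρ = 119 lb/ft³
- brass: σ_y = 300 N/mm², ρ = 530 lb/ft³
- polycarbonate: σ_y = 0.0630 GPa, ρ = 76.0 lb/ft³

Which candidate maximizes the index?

Convert each candidate to consistent units, then evaluate M:
  silicon nitride: σ_y = 845.0 MPa, ρ = 3200 kg/m³
  nickel superalloy: σ_y = 1080 MPa, ρ = 8458 kg/m³
  GFRP laminate: σ_y = 449.0 MPa, ρ = 1906 kg/m³
  brass: σ_y = 300.0 MPa, ρ = 8490 kg/m³
  polycarbonate: σ_y = 63.00 MPa, ρ = 1217 kg/m³
  GFRP laminate: M = 30.8×10⁻³
  silicon nitride: M = 27.9×10⁻³
  polycarbonate: M = 13.0×10⁻³
  nickel superalloy: M = 12.4×10⁻³
  brass: M = 5.28×10⁻³
The maximum is for GFRP laminate.

GFRP laminate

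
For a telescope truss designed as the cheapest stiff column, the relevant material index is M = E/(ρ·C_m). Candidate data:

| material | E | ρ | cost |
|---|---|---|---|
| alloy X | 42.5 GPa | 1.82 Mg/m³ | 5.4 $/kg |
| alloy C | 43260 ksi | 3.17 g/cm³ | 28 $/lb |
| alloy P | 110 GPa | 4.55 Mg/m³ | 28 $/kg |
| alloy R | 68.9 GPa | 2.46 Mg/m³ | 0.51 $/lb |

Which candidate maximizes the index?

Normalizing units and computing the index:
  alloy X: E = 42.50 GPa, ρ = 1820 kg/m³, cost = 5.400 $/kg
  alloy C: E = 298.3 GPa, ρ = 3170 kg/m³, cost = 61.73 $/kg
  alloy P: E = 110.0 GPa, ρ = 4550 kg/m³, cost = 28.00 $/kg
  alloy R: E = 68.90 GPa, ρ = 2460 kg/m³, cost = 1.124 $/kg
  alloy R: M = 24.9 MN·m per $
  alloy X: M = 4.32 MN·m per $
  alloy C: M = 1.52 MN·m per $
  alloy P: M = 0.863 MN·m per $
Alloy R has the largest M.

alloy R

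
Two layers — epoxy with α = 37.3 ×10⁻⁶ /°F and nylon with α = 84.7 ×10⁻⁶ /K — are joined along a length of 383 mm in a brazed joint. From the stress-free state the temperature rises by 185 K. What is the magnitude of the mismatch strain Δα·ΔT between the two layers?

epoxy: α = 37.3×10⁻⁶/°F × 9/5 = 67.1×10⁻⁶/K.
Δα = |67.1 − 84.7|×10⁻⁶/K = 17.6×10⁻⁶/K.
Mismatch strain = Δα·ΔT = 17.6×10⁻⁶ × 185.0 = 3.25×10⁻³.

3.25×10⁻³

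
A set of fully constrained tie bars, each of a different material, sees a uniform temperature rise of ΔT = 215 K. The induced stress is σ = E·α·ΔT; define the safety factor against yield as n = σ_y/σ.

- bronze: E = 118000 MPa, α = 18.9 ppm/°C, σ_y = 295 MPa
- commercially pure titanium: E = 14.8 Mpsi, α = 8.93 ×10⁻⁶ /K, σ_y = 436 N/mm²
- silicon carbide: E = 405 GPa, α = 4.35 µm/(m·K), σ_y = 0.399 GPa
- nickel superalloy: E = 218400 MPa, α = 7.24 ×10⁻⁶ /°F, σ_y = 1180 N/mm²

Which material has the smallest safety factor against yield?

bronze

In consistent units (E in GPa, α in ×10⁻⁶/K, σ_y in MPa):
  bronze: E = 118.0, α = 18.9, σ_y = 295.0 → σ = 479 MPa, n = 0.615
  commercially pure titanium: E = 102.0, α = 8.93, σ_y = 436.0 → σ = 196 MPa, n = 2.23
  silicon carbide: E = 405.0, α = 4.35, σ_y = 399.0 → σ = 379 MPa, n = 1.05
  nickel superalloy: E = 218.4, α = 13.0, σ_y = 1180 → σ = 612 MPa, n = 1.93
Smallest n: bronze with n = 0.615.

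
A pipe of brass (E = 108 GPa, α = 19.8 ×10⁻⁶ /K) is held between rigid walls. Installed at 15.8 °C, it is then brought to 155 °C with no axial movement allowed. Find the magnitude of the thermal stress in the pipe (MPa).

ΔT = 139.2 K. Constrained thermal stress σ = E·α·ΔT = 108.0×10³ MPa × 19.8×10⁻⁶ × 139.2 = 298 MPa (compressive).

298 MPa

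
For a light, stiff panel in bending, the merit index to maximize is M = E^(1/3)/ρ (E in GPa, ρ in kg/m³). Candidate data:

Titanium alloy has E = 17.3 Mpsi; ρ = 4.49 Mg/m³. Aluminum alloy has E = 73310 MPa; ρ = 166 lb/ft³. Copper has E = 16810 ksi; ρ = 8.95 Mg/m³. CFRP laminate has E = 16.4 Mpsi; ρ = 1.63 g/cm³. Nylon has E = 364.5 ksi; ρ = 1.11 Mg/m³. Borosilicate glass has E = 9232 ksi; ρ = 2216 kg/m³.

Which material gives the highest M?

After converting to SI:
  titanium alloy: E = 119.3 GPa, ρ = 4490 kg/m³
  aluminum alloy: E = 73.31 GPa, ρ = 2659 kg/m³
  copper: E = 115.9 GPa, ρ = 8950 kg/m³
  CFRP laminate: E = 113.1 GPa, ρ = 1630 kg/m³
  nylon: E = 2.513 GPa, ρ = 1110 kg/m³
  borosilicate glass: E = 63.65 GPa, ρ = 2216 kg/m³
  CFRP laminate: M = 2.97×10⁻³
  borosilicate glass: M = 1.80×10⁻³
  aluminum alloy: M = 1.57×10⁻³
  nylon: M = 1.22×10⁻³
  titanium alloy: M = 1.10×10⁻³
  copper: M = 0.545×10⁻³
CFRP laminate has the largest M.

CFRP laminate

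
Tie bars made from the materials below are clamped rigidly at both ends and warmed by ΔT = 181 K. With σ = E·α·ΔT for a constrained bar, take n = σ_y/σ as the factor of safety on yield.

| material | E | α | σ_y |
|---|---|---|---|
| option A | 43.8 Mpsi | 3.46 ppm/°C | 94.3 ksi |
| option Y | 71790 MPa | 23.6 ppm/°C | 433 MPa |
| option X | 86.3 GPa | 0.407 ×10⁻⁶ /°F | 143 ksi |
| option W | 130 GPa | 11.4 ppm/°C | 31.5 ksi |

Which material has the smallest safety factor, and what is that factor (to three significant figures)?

option W, n = 0.810

With everything in SI (GPa, ×10⁻⁶/K, MPa):
  option A: E = 302.0, α = 3.46, σ_y = 650.2 → σ = 189 MPa, n = 3.44
  option Y: E = 71.79, α = 23.6, σ_y = 433.0 → σ = 307 MPa, n = 1.41
  option X: E = 86.30, α = 0.733, σ_y = 986.0 → σ = 11.4 MPa, n = 86.2
  option W: E = 130.0, α = 11.4, σ_y = 217.2 → σ = 268 MPa, n = 0.810
Option W has the lowest safety factor, n = 0.810.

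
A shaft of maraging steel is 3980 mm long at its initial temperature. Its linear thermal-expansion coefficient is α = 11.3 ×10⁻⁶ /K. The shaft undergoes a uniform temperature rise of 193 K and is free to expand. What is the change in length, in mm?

ΔL = α·L₀·ΔT = 11.3×10⁻⁶ × 3980 mm × 193.0 K = 8.68 mm.

8.68 mm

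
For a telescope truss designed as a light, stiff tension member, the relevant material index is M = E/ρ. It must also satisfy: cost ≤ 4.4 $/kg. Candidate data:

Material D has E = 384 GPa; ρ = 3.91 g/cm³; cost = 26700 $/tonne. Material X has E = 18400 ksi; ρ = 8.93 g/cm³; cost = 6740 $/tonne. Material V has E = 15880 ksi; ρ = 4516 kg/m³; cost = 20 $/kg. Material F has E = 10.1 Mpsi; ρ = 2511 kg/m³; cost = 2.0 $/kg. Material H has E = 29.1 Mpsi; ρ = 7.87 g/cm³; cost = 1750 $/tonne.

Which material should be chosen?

Screen on constraints: cost ≤ 4.4 $/kg. Survivors: material F, material H.
In SI units:
  material F: E = 69.64 GPa, ρ = 2511 kg/m³
  material H: E = 200.6 GPa, ρ = 7870 kg/m³
  material F: M = 27.7 MN·m/kg
  material H: M = 25.5 MN·m/kg
Material F has the largest M.

material F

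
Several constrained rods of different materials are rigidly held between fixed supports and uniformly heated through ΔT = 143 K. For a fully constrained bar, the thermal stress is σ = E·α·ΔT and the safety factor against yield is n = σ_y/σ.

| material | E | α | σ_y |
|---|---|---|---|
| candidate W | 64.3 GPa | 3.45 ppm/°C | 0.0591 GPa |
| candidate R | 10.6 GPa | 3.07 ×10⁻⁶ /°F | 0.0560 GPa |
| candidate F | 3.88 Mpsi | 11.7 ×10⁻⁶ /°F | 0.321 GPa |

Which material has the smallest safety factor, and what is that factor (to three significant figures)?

With everything in SI (GPa, ×10⁻⁶/K, MPa):
  candidate W: E = 64.30, α = 3.45, σ_y = 59.10 → σ = 31.7 MPa, n = 1.86
  candidate R: E = 10.60, α = 5.53, σ_y = 56.00 → σ = 8.38 MPa, n = 6.69
  candidate F: E = 26.75, α = 21.1, σ_y = 321.0 → σ = 80.6 MPa, n = 3.98
The minimum is candidate W at n = 1.86.

candidate W, n = 1.86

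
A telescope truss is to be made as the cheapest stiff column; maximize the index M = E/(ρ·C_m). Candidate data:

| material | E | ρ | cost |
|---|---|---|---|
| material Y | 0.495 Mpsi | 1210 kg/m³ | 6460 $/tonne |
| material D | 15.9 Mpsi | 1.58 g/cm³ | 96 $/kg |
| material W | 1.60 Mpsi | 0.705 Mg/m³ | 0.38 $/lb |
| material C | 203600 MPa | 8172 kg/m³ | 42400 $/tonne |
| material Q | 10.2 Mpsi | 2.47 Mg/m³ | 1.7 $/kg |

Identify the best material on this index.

material W

After converting to SI:
  material Y: E = 3.413 GPa, ρ = 1210 kg/m³, cost = 6.460 $/kg
  material D: E = 109.6 GPa, ρ = 1580 kg/m³, cost = 96.00 $/kg
  material W: E = 11.03 GPa, ρ = 705.0 kg/m³, cost = 0.8377 $/kg
  material C: E = 203.6 GPa, ρ = 8172 kg/m³, cost = 42.40 $/kg
  material Q: E = 70.33 GPa, ρ = 2470 kg/m³, cost = 1.700 $/kg
  material W: M = 18.7 MN·m per $
  material Q: M = 16.7 MN·m per $
  material D: M = 0.723 MN·m per $
  material C: M = 0.588 MN·m per $
  material Y: M = 0.437 MN·m per $
Material W has the largest M.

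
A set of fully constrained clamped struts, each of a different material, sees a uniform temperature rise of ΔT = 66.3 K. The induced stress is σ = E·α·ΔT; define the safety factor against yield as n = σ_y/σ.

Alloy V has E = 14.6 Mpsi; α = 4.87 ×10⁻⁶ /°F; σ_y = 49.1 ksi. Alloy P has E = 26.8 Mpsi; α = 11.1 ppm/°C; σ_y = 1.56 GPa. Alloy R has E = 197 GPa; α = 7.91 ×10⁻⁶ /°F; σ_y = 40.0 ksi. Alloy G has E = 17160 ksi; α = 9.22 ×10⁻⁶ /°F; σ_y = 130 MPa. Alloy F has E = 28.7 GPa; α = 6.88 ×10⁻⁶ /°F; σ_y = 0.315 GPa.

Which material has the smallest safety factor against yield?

Per material, after unit conversion:
  alloy V: E = 100.7, α = 8.77, σ_y = 338.5 → σ = 58.5 MPa, n = 5.79
  alloy P: E = 184.8, α = 11.1, σ_y = 1560 → σ = 136 MPa, n = 11.5
  alloy R: E = 197.0, α = 14.2, σ_y = 275.8 → σ = 186 MPa, n = 1.48
  alloy G: E = 118.3, α = 16.6, σ_y = 130.0 → σ = 130 MPa, n = 0.999
  alloy F: E = 28.70, α = 12.4, σ_y = 315.0 → σ = 23.6 MPa, n = 13.4
Smallest n: alloy G with n = 0.999.

alloy G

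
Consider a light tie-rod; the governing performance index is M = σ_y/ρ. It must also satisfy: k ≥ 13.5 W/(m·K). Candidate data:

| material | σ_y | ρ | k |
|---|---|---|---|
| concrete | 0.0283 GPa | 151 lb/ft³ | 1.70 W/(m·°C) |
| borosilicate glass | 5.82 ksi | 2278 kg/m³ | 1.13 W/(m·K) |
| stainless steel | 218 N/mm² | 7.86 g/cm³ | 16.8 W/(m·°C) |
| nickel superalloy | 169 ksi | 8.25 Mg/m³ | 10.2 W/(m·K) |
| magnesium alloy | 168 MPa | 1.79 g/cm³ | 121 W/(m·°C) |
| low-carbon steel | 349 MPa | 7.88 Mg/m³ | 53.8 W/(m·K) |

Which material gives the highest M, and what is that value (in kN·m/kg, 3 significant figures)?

Screen on constraints: k ≥ 13.5 W/(m·K). Survivors: stainless steel, magnesium alloy, low-carbon steel.
Normalizing units and computing the index:
  stainless steel: σ_y = 218.0 MPa, ρ = 7860 kg/m³
  magnesium alloy: σ_y = 168.0 MPa, ρ = 1790 kg/m³
  low-carbon steel: σ_y = 349.0 MPa, ρ = 7880 kg/m³
  magnesium alloy: M = 93.9 kN·m/kg
  low-carbon steel: M = 44.3 kN·m/kg
  stainless steel: M = 27.7 kN·m/kg
The maximum is for magnesium alloy.

magnesium alloy, M = 93.9 kN·m/kg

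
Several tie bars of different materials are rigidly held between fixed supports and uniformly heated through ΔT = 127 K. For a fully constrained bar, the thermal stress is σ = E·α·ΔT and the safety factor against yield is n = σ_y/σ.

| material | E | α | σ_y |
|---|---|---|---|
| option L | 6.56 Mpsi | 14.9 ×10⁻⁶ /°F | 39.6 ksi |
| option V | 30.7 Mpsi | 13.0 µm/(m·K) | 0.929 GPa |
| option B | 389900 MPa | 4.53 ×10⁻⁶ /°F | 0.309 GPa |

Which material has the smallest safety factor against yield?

With everything in SI (GPa, ×10⁻⁶/K, MPa):
  option L: E = 45.23, α = 26.8, σ_y = 273.0 → σ = 154 MPa, n = 1.77
  option V: E = 211.7, α = 13.0, σ_y = 929.0 → σ = 349 MPa, n = 2.66
  option B: E = 389.9, α = 8.15, σ_y = 309.0 → σ = 404 MPa, n = 0.765
Smallest n: option B with n = 0.765.

option B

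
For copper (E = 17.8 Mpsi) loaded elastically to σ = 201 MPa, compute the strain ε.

E = 17.8 Mpsi = 122.7 GPa = 122700 MPa.
ε = σ/E = 201 / 122700 = 1.64×10⁻³.

1.64×10⁻³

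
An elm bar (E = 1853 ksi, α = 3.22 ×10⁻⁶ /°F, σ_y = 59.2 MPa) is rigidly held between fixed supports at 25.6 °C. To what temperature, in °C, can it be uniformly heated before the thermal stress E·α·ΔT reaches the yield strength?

E = 1853 ksi = 12.78 GPa.
α = 3.22×10⁻⁶/°F × 9/5 = 5.80×10⁻⁶/K.
E·α·ΔT = 59.20 MPa ⇒ ΔT = 59.20 / (12.78×10³ × 5.80×10⁻⁶) = 799.5 K.
T = 25.6 + 799.5 = 825.1 °C.

825 °C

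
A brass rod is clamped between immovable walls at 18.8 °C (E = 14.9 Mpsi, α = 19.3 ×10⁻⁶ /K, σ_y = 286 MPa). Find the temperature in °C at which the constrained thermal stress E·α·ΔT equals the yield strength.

163 °C

E = 14.9 Mpsi = 102.7 GPa.
E·α·ΔT = 286.0 MPa ⇒ ΔT = 286.0 / (102.7×10³ × 19.3×10⁻⁶) = 144.2 K.
T = 18.8 + 144.2 = 163.0 °C.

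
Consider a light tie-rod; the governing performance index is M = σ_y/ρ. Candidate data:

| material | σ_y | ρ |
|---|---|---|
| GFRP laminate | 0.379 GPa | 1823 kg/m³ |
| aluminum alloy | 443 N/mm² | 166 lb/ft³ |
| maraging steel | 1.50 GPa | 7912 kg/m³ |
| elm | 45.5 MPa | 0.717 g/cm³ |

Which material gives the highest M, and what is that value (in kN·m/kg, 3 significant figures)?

GFRP laminate, M = 208 kN·m/kg

Putting every candidate on a common basis:
  GFRP laminate: σ_y = 379.0 MPa, ρ = 1823 kg/m³
  aluminum alloy: σ_y = 443.0 MPa, ρ = 2659 kg/m³
  maraging steel: σ_y = 1500 MPa, ρ = 7912 kg/m³
  elm: σ_y = 45.50 MPa, ρ = 717.0 kg/m³
  GFRP laminate: M = 208 kN·m/kg
  maraging steel: M = 190 kN·m/kg
  aluminum alloy: M = 167 kN·m/kg
  elm: M = 63.5 kN·m/kg
Highest index: GFRP laminate.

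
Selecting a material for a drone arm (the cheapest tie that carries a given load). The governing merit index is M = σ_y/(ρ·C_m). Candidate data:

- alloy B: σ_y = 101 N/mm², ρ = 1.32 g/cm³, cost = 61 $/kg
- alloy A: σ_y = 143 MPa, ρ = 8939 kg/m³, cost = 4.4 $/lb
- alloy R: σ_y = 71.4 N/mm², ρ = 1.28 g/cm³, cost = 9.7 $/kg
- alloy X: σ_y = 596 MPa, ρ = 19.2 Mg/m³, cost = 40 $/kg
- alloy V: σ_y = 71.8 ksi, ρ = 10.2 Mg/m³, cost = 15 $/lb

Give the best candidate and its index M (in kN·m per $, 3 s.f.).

In SI units:
  alloy B: σ_y = 101.0 MPa, ρ = 1320 kg/m³, cost = 61.00 $/kg
  alloy A: σ_y = 143.0 MPa, ρ = 8939 kg/m³, cost = 9.700 $/kg
  alloy R: σ_y = 71.40 MPa, ρ = 1280 kg/m³, cost = 9.700 $/kg
  alloy X: σ_y = 596.0 MPa, ρ = 19200 kg/m³, cost = 40.00 $/kg
  alloy V: σ_y = 495.0 MPa, ρ = 10200 kg/m³, cost = 33.07 $/kg
  alloy R: M = 5.75 kN·m per $
  alloy A: M = 1.65 kN·m per $
  alloy V: M = 1.47 kN·m per $
  alloy B: M = 1.25 kN·m per $
  alloy X: M = 0.776 kN·m per $
Alloy R has the largest M.

alloy R, M = 5.75 kN·m per $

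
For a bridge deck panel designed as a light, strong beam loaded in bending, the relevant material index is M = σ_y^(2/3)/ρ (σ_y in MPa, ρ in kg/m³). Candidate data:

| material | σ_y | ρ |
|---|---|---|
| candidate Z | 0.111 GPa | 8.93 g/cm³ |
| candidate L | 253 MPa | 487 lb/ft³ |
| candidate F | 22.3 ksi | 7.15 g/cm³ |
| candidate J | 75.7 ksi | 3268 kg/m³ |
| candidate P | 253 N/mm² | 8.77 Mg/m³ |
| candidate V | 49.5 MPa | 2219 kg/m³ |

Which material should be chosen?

candidate J

Putting every candidate on a common basis:
  candidate Z: σ_y = 111.0 MPa, ρ = 8930 kg/m³
  candidate L: σ_y = 253.0 MPa, ρ = 7801 kg/m³
  candidate F: σ_y = 153.8 MPa, ρ = 7150 kg/m³
  candidate J: σ_y = 521.9 MPa, ρ = 3268 kg/m³
  candidate P: σ_y = 253.0 MPa, ρ = 8770 kg/m³
  candidate V: σ_y = 49.50 MPa, ρ = 2219 kg/m³
  candidate J: M = 19.8×10⁻³
  candidate V: M = 6.08×10⁻³
  candidate L: M = 5.13×10⁻³
  candidate P: M = 4.56×10⁻³
  candidate F: M = 4.01×10⁻³
  candidate Z: M = 2.59×10⁻³
Candidate J has the largest M.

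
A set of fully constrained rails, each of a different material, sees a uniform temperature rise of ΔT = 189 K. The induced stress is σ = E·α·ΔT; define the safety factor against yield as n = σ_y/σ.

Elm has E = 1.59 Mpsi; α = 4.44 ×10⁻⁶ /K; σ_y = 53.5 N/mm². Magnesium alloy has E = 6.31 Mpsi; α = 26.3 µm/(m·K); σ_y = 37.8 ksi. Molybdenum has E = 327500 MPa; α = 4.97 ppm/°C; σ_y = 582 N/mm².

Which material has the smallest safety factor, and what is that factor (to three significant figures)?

With everything in SI (GPa, ×10⁻⁶/K, MPa):
  elm: E = 10.96, α = 4.44, σ_y = 53.50 → σ = 9.20 MPa, n = 5.82
  magnesium alloy: E = 43.51, α = 26.3, σ_y = 260.6 → σ = 216 MPa, n = 1.21
  molybdenum: E = 327.5, α = 4.97, σ_y = 582.0 → σ = 308 MPa, n = 1.89
Smallest n: magnesium alloy with n = 1.21.

magnesium alloy, n = 1.21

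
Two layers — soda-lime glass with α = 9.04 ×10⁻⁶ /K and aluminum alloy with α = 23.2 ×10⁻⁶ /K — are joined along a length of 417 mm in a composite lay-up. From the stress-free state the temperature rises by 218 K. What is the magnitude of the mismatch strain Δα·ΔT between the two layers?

3.09×10⁻³

Δα = |9.04 − 23.2|×10⁻⁶/K = 14.2×10⁻⁶/K.
Mismatch strain = Δα·ΔT = 14.2×10⁻⁶ × 218.0 = 3.09×10⁻³.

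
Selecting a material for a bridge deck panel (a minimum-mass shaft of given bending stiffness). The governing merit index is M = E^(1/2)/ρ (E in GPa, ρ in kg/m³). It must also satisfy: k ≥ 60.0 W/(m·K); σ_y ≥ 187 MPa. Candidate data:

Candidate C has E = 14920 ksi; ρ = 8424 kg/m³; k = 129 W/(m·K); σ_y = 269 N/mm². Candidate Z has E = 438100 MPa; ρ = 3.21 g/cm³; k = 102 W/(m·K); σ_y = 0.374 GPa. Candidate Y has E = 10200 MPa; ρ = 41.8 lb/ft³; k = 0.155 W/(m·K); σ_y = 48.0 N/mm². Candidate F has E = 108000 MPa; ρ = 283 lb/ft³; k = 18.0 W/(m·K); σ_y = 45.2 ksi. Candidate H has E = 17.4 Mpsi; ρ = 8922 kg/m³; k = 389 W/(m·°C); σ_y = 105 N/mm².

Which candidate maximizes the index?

Screen on constraints: k ≥ 60.0 W/(m·K); σ_y ≥ 187 MPa. Survivors: candidate C, candidate Z.
In SI units:
  candidate C: E = 102.9 GPa, ρ = 8424 kg/m³
  candidate Z: E = 438.1 GPa, ρ = 3210 kg/m³
  candidate Z: M = 6.52×10⁻³
  candidate C: M = 1.20×10⁻³
Candidate Z has the largest M.

candidate Z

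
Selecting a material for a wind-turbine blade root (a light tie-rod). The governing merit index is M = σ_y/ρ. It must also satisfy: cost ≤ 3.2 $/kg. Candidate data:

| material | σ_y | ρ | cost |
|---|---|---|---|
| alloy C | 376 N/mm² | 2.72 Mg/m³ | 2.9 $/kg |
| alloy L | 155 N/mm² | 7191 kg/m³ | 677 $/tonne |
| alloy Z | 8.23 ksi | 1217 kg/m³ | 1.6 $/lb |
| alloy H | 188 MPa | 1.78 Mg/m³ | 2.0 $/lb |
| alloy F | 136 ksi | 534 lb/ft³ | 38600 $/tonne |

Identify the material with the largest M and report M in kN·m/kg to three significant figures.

Screen on constraints: cost ≤ 3.2 $/kg. Survivors: alloy C, alloy L.
Putting every candidate on a common basis:
  alloy C: σ_y = 376.0 MPa, ρ = 2720 kg/m³
  alloy L: σ_y = 155.0 MPa, ρ = 7191 kg/m³
  alloy C: M = 138 kN·m/kg
  alloy L: M = 21.6 kN·m/kg
The maximum is for alloy C.

alloy C, M = 138 kN·m/kg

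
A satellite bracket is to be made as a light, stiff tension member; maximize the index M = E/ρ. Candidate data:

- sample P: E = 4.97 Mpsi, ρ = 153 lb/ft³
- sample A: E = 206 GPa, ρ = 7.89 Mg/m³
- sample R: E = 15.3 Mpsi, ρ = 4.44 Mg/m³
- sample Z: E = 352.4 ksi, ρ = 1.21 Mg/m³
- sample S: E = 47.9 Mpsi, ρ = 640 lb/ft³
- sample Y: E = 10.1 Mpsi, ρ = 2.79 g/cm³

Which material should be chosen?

sample S

Putting every candidate on a common basis:
  sample P: E = 34.27 GPa, ρ = 2451 kg/m³
  sample A: E = 206.0 GPa, ρ = 7890 kg/m³
  sample R: E = 105.5 GPa, ρ = 4440 kg/m³
  sample Z: E = 2.430 GPa, ρ = 1210 kg/m³
  sample S: E = 330.3 GPa, ρ = 10250 kg/m³
  sample Y: E = 69.64 GPa, ρ = 2790 kg/m³
  sample S: M = 32.2 MN·m/kg
  sample A: M = 26.1 MN·m/kg
  sample Y: M = 25.0 MN·m/kg
  sample R: M = 23.8 MN·m/kg
  sample P: M = 14.0 MN·m/kg
  sample Z: M = 2.01 MN·m/kg
Sample S has the largest M.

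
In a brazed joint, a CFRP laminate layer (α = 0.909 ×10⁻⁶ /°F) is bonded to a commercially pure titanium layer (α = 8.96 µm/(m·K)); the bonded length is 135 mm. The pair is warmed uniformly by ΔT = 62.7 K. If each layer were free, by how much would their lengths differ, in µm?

62.0 µm

CFRP laminate: α = 0.909×10⁻⁶/°F × 9/5 = 1.64×10⁻⁶/K.
Δα = |1.64 − 8.96|×10⁻⁶/K = 7.32×10⁻⁶/K.
ΔL_mismatch = Δα·L·ΔT = 7.32×10⁻⁶ × 135.0 mm × 62.7 K = 62.0 µm.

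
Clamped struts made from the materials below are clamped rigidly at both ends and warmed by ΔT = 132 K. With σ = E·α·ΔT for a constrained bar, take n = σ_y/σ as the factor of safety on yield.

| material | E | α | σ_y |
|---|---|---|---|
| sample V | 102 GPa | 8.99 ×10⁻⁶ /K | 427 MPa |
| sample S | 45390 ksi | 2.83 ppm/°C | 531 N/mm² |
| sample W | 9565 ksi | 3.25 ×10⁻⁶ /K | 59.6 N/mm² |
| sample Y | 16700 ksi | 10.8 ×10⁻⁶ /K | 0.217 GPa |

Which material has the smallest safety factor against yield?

Per material, after unit conversion:
  sample V: E = 102.0, α = 8.99, σ_y = 427.0 → σ = 121 MPa, n = 3.53
  sample S: E = 313.0, α = 2.83, σ_y = 531.0 → σ = 117 MPa, n = 4.54
  sample W: E = 65.95, α = 3.25, σ_y = 59.60 → σ = 28.3 MPa, n = 2.11
  sample Y: E = 115.1, α = 10.8, σ_y = 217.0 → σ = 164 MPa, n = 1.32
Sample Y has the lowest safety factor, n = 1.32.

sample Y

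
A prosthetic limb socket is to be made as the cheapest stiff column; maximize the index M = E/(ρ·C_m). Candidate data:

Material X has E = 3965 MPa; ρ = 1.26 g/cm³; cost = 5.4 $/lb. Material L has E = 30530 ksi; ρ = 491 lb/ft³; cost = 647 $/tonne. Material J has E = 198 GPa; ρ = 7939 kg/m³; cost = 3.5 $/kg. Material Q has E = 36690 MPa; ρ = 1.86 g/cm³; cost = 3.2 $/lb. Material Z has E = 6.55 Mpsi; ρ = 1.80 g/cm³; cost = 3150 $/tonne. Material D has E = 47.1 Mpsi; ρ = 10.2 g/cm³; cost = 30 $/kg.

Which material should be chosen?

material L

Convert each candidate to consistent units, then evaluate M:
  material X: E = 3.965 GPa, ρ = 1260 kg/m³, cost = 11.90 $/kg
  material L: E = 210.5 GPa, ρ = 7865 kg/m³, cost = 0.6470 $/kg
  material J: E = 198.0 GPa, ρ = 7939 kg/m³, cost = 3.500 $/kg
  material Q: E = 36.69 GPa, ρ = 1860 kg/m³, cost = 7.055 $/kg
  material Z: E = 45.16 GPa, ρ = 1800 kg/m³, cost = 3.150 $/kg
  material D: E = 324.7 GPa, ρ = 10200 kg/m³, cost = 30.00 $/kg
  material L: M = 41.4 MN·m per $
  material Z: M = 7.96 MN·m per $
  material J: M = 7.13 MN·m per $
  material Q: M = 2.80 MN·m per $
  material D: M = 1.06 MN·m per $
  material X: M = 0.264 MN·m per $
Highest index: material L.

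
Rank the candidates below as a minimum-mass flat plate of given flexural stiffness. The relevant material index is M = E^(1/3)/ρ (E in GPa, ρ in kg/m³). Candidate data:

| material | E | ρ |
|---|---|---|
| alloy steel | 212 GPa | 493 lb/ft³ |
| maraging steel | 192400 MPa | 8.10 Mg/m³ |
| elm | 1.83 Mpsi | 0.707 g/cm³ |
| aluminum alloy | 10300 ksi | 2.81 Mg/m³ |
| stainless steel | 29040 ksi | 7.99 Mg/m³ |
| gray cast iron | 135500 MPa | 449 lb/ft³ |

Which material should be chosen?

elm

Normalizing units and computing the index:
  alloy steel: E = 212.0 GPa, ρ = 7897 kg/m³
  maraging steel: E = 192.4 GPa, ρ = 8100 kg/m³
  elm: E = 12.62 GPa, ρ = 707.0 kg/m³
  aluminum alloy: E = 71.02 GPa, ρ = 2810 kg/m³
  stainless steel: E = 200.2 GPa, ρ = 7990 kg/m³
  gray cast iron: E = 135.5 GPa, ρ = 7192 kg/m³
  elm: M = 3.29×10⁻³
  aluminum alloy: M = 1.47×10⁻³
  alloy steel: M = 0.755×10⁻³
  stainless steel: M = 0.732×10⁻³
  gray cast iron: M = 0.714×10⁻³
  maraging steel: M = 0.713×10⁻³
Highest index: elm.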